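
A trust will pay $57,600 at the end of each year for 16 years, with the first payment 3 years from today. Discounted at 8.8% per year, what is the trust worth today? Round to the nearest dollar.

Value one period before first payment (t=2): 57600 × [1 − (1+0.088)^(−16)] / 0.088 = 57600 × 8.416128 = 484,768.9900
PV₀ = 484,768.9900 / (1+0.088)^2 = 484,768.9900 / 1.183744 = 409,521.8139

$409,522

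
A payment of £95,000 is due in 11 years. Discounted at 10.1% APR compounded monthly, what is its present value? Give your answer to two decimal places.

£31,422.57

With 12 periods per year: i = 0.00841667, n = 132.
PV = FV·(1+i)^(−n) = 95,000 × 0.330764 = 31,422.5655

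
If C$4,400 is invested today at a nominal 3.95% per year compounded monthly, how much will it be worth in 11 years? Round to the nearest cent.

Periodic rate i = 0.0395/12 = 0.00329167; n = 11 × 12 = 132 periods.
4,400 × (1+0.00329167)^132 = 4,400 × 1.543089 = 6,789.5930

C$6,789.59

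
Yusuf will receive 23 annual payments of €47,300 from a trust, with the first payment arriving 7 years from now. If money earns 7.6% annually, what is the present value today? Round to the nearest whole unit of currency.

PV at t=6 (ordinary 23-year annuity): 47300 × a(23|0.076) = 47300 × 10.717252 = 506,926.0315
PV₀ = 506,926.0315 / (1+0.076)^6 = 506,926.0315 / 1.551935 = 326,641.2023

€326,641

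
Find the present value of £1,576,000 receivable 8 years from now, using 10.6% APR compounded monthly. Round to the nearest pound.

£677,472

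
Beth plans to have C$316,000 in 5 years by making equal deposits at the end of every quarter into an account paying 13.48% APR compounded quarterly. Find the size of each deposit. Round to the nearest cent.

i = 0.1348/4 = 0.0337 per quarter; n = 5·4 = 20.
PMT = 316000 / ( [(1+0.0337)^20 − 1] / 0.0337 ) = 316000 / 27.904920 = 11,324.1680

C$11,324.17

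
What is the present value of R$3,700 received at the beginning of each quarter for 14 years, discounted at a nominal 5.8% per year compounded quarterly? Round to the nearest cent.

R$143,268.94

With 4 periods per year: i = 0.0145, n = 56.
PV = PMT · [1 − (1+i)^(−n)] / i × (1+i) = 3700 · 38.721334 = 143,268.9368
Payments are at the start of each period, so multiply by (1+i).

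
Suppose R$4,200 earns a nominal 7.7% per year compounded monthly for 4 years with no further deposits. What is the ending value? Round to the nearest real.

R$5,709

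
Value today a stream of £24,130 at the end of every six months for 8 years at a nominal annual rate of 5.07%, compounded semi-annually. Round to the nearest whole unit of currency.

£314,161

With 2 periods per year: i = 0.02535, n = 16.
PV = PMT · [1 − (1+i)^(−n)] / i = 24130 · 13.019515 = 314,160.8909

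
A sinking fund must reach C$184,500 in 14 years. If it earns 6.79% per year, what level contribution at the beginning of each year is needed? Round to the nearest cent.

C$7,776.19

FV-annuity factor × (1+i) = 23.726276; PMT = 184500 / 23.726276 = 7,776.1886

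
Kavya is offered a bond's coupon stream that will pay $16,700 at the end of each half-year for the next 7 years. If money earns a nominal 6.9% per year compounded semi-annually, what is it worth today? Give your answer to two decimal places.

With 2 periods per year: i = 0.0345, n = 14.
Annuity factor a(14|0.0345) = 10.957241; PV = 16700 × 10.957241 = 182,985.9166

$182,985.92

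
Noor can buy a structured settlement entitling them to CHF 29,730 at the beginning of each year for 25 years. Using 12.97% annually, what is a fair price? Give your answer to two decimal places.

CHF 246,672.93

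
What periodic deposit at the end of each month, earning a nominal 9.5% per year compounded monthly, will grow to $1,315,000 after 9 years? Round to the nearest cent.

Periodic rate i = 0.095/12 = 0.00791667; n = 9 × 12 = 108 periods.
PMT = 1.315e+06 / ( [(1+0.00791667)^108 − 1] / 0.00791667 ) = 1.315e+06 / 169.701665 = 7,748.8928

$7,748.89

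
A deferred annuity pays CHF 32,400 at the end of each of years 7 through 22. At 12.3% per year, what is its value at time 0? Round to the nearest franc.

CHF 110,804

Value one period before first payment (t=6): 32400 × [1 − (1+0.123)^(−16)] / 0.123 = 32400 × 6.859452 = 222,246.2522
Discount back 6 years: 222,246.2522 × (1+0.123)^(−6) = 222,246.2522 × 0.498565 = 110,804.1199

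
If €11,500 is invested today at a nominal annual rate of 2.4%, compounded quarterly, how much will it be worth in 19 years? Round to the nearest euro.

Periodic rate i = 0.024/4 = 0.006; n = 19 × 4 = 76 periods.
11,500 × (1+0.006)^76 = 11,500 × 1.575602 = 18,119.4235

€18,119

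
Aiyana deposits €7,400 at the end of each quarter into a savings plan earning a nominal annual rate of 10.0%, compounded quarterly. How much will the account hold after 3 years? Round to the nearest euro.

With 4 periods per year: i = 0.025, n = 12.
Accumulation factor s(12|0.025) = 13.795553; FV = 7400 × 13.795553 = 102,087.0920

€102,087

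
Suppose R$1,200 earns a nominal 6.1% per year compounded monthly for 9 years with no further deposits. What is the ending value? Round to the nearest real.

With 12 periods per year: i = 0.00508333, n = 108.
1,200 × (1+0.00508333)^108 = 1,200 × 1.729114 = 2,074.9372

R$2,075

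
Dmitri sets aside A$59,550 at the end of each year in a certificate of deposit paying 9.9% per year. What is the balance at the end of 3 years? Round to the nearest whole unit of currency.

FV = PMT · [(1+i)^n − 1] / i = 59550 · 3.306801 = 196,919.9996

A$196,920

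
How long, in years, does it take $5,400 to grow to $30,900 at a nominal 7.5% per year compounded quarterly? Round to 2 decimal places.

Periodic rate i = 0.075/4 = 0.01875.
(1+i)^n = 30900/5400 = 5.72222, so n = ln 5.72222 / ln 1.01875 = 93.9019 quarters
= 93.9019/4 years

23.48 years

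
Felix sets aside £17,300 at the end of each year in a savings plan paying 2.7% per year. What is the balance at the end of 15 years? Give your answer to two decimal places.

£314,777.52

FV = PMT · [(1+i)^n − 1] / i = 17300 · 18.195233 = 314,777.5238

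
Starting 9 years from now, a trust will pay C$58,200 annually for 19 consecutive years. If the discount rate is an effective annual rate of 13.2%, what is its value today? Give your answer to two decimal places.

PV at t=8 (ordinary 19-year annuity): 58200 × a(19|0.132) = 58200 × 6.857395 = 399,100.3640
Discount back 8 years: 399,100.3640 × (1+0.132)^(−8) = 399,100.3640 × 0.370876 = 148,016.6971

C$148,016.70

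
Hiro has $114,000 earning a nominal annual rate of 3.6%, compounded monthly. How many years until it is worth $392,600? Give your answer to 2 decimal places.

Periodic rate i = 0.036/12 = 0.003.
n = ln(392600/114000) / ln(1+0.003) = ln(3.44386) / 0.002996 = 412.8156 months
= 412.8156/12 years

34.40 years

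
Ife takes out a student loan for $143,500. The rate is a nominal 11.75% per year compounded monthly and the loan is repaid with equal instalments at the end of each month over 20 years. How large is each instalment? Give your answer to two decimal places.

$1,555.12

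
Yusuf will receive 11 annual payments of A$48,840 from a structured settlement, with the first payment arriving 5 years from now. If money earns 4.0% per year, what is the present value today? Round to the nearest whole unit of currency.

A$365,738

Value one period before first payment (t=4): 48840 × [1 − (1+0.04)^(−11)] / 0.04 = 48840 × 8.760477 = 427,861.6826
Discount back 4 years: 427,861.6826 × (1+0.04)^(−4) = 427,861.6826 × 0.854804 = 365,737.9594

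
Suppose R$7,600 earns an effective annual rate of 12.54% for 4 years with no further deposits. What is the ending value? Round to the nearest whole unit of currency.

R$12,191

7,600 × (1+0.1254)^4 = 7,600 × 1.604086 = 12,191.0535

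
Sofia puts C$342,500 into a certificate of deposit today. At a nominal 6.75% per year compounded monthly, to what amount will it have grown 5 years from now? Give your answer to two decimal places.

C$479,539.36

Periodic rate i = 0.0675/12 = 0.005625; n = 5 × 12 = 60 periods.
FV = PV·(1+i)^n = 342,500 × 1.400115 = 479,539.3634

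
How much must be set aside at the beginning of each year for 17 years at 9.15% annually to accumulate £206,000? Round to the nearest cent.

FV-annuity factor × (1+i) = 40.916321; PMT = 206000 / 40.916321 = 5,034.6657

£5,034.67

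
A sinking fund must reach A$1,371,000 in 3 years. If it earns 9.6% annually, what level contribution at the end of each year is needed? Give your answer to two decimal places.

FV-annuity factor = 3.297216; PMT = 1.371e+06 / 3.297216 = 415,805.3340

A$415,805.33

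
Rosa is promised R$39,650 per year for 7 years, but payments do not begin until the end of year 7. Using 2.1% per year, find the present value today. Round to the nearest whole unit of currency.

R$225,662

Value one period before first payment (t=6): 39650 × [1 − (1+0.021)^(−7)] / 0.021 = 39650 × 6.447185 = 255,630.9014
PV₀ = 255,630.9014 / (1+0.021)^6 = 255,630.9014 / 1.132803 = 225,662.2422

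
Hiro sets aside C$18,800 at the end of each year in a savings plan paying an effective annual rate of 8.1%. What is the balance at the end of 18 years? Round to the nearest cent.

C$710,952.54

Accumulation factor s(18|0.081) = 37.816625; FV = 18800 × 37.816625 = 710,952.5421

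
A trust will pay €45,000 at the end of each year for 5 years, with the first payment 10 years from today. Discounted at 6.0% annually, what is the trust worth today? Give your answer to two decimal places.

€112,198.12

Value one period before first payment (t=9): 45000 × [1 − (1+0.06)^(−5)] / 0.06 = 45000 × 4.212364 = 189,556.3704
Discount back 9 years: 189,556.3704 × (1+0.06)^(−9) = 189,556.3704 × 0.591898 = 112,198.1244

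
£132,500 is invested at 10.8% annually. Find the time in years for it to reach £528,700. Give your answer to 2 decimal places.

(1+i)^n = 528700/132500 = 3.99019, so n = ln 3.99019 / ln 1.108 = 13.4934 years

13.49 years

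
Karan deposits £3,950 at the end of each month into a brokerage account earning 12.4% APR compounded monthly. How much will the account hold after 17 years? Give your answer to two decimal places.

£2,730,545.48

Periodic rate i = 0.124/12 = 0.0103333; n = 17 × 12 = 204 periods.
Accumulation factor s(204|0.0103333) = 691.277337; FV = 3950 × 691.277337 = 2,730,545.4827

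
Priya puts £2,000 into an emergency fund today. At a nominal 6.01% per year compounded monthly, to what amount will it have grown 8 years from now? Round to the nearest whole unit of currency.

With 12 periods per year: i = 0.00500833, n = 96.
FV = PV·(1+i)^n = 2,000 × 1.615428 = 3,230.8562

£3,231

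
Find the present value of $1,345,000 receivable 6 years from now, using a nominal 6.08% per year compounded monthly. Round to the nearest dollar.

$934,742

i = 0.0608/12 = 0.00506667 per month; n = 6·12 = 72.
PV = FV·(1+i)^(−n) = 1,345,000 × 0.694975 = 934,741.8008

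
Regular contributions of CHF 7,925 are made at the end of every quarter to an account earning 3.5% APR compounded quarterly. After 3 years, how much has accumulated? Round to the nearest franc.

CHF 99,813

Periodic rate i = 0.035/4 = 0.00875; n = 3 × 4 = 12 periods.
FV = PMT · [(1+i)^n − 1] / i = 7925 · 12.594680 = 99,812.8394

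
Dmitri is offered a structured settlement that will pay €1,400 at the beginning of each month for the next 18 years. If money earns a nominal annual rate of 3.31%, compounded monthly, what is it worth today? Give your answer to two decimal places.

i = 0.0331/12 = 0.00275833 per month; n = 18·12 = 216.
PV = PMT · [1 − (1+i)^(−n)] / i × (1+i) = 1400 · 163.019892 = 228,227.8487
Payments are at the start of each period, so multiply by (1+i).

€228,227.85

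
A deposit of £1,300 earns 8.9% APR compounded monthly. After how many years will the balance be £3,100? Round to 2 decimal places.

Periodic rate i = 0.089/12 = 0.00741667.
n = ln(3100/1300) / ln(1+0.00741667) = ln(2.38462) / 0.007389 = 117.6076 months
= 117.6076/12 years

9.80 years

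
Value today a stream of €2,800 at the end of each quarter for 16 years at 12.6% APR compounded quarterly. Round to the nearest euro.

€76,676

With 4 periods per year: i = 0.0315, n = 64.
PV = PMT · [1 − (1+i)^(−n)] / i = 2800 · 27.384304 = 76,676.0505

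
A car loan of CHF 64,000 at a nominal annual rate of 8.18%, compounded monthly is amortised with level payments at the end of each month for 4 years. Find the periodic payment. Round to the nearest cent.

CHF 1,567.84

i = 0.0818/12 = 0.00681667 per month; n = 4·12 = 48.
Annuity-PV factor = 40.820487; PMT = 64000 / 40.820487 = 1,567.8402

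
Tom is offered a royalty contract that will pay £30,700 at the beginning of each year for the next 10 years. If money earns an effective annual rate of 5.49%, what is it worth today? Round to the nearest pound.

PV = 30700 × [1 − (1+0.0549)^(−10)] / 0.0549 × (1+i) = 30700 × 7.955257 = 244,226.3855
(annuity-due: payments at period start, so ×(1+i).)

£244,226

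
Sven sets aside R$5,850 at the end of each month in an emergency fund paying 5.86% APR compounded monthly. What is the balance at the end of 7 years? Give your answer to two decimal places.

Periodic rate i = 0.0586/12 = 0.00488333; n = 7 × 12 = 84 periods.
FV = PMT · [(1+i)^n − 1] / i = 5850 · 103.538977 = 605,703.0159

R$605,703.02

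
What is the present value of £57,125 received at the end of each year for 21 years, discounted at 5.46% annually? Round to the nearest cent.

PV = 57125 × [1 − (1+0.0546)^(−21)] / 0.0546 = 57125 × 12.317601 = 703,642.9719

£703,642.97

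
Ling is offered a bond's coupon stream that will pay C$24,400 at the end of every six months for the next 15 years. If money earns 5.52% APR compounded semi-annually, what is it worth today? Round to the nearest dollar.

With 2 periods per year: i = 0.0276, n = 30.
PV = PMT · [1 − (1+i)^(−n)] / i = 24400 · 20.222742 = 493,434.9122

C$493,435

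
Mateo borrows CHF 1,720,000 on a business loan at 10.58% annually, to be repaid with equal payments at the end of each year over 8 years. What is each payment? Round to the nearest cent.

CHF 329,242.03

Annuity-PV factor = 5.224120; PMT = 1.72e+06 / 5.224120 = 329,242.0341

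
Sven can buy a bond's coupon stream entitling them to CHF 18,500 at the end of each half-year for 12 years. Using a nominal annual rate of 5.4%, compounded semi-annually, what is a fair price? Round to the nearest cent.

CHF 323,677.68

Periodic rate i = 0.054/2 = 0.027; n = 12 × 2 = 24 periods.
Annuity factor a(24|0.027) = 17.496091; PV = 18500 × 17.496091 = 323,677.6801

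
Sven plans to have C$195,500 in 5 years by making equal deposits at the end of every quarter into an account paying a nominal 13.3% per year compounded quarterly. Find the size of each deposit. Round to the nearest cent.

Periodic rate i = 0.133/4 = 0.03325; n = 5 × 4 = 20 periods.
FV-annuity factor = 27.776579; PMT = 195500 / 27.776579 = 7,038.3037

C$7,038.30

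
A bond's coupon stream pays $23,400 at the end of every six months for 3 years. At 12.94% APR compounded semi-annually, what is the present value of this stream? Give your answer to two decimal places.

With 2 periods per year: i = 0.0647, n = 6.
PV = 23400 × [1 − (1+0.0647)^(−6)] / 0.0647 = 23400 × 4.845540 = 113,385.6321

$113,385.63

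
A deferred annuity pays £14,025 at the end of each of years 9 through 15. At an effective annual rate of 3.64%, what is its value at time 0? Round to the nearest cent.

Value one period before first payment (t=8): 14025 × [1 − (1+0.0364)^(−7)] / 0.0364 = 14025 × 6.082724 = 85,310.2097
Discount back 8 years: 85,310.2097 × (1+0.0364)^(−8) = 85,310.2097 × 0.751244 = 64,088.7462

£64,088.75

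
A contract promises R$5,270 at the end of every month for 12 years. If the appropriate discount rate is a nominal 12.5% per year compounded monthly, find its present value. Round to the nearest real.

i = 0.125/12 = 0.0104167 per month; n = 12·12 = 144.
Annuity factor a(144|0.0104167) = 74.412664; PV = 5270 × 74.412664 = 392,154.7379

R$392,155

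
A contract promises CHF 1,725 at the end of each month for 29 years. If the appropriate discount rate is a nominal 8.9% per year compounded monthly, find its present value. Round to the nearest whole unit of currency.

CHF 214,810

i = 0.089/12 = 0.00741667 per month; n = 29·12 = 348.
PV = PMT · [1 − (1+i)^(−n)] / i = 1725 · 124.527280 = 214,809.5580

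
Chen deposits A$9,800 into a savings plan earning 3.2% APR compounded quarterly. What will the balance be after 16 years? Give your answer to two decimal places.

A$16,319.25

With 4 periods per year: i = 0.008, n = 64.
FV = 9,800 × (1 + 0.008)^64 = 16,319.2476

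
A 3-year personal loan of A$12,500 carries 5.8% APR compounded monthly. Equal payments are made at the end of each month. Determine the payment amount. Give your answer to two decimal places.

A$379.14

With 12 periods per year: i = 0.00483333, n = 36.
PMT = 12500 / ( [1 − (1+0.00483333)^(−36)] / 0.00483333 ) = 12500 / 32.969135 = 379.1425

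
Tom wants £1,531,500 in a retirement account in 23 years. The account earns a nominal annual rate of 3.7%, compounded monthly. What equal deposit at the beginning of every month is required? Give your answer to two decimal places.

£3,515.97

With 12 periods per year: i = 0.00308333, n = 276.
FV-annuity factor × (1+i) = 435.584346; PMT = 1.5315e+06 / 435.584346 = 3,515.9666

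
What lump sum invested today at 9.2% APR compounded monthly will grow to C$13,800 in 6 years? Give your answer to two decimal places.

C$7,962.75

Periodic rate i = 0.092/12 = 0.00766667; n = 6 × 12 = 72 periods.
PV = 13,800 / (1 + 0.00766667)^72 = 13,800 / 1.733071 = 7,962.7454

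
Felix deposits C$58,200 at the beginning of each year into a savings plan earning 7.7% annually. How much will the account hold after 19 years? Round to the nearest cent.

C$2,518,272.97

Accumulation factor s(19|0.077) × (1+i) = 43.269295; FV = 58200 × 43.269295 = 2,518,272.9726
(annuity-due: payments at period start, so ×(1+i).)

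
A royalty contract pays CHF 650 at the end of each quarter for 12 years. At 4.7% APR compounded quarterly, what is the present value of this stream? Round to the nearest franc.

CHF 23,743

Periodic rate i = 0.047/4 = 0.01175; n = 12 × 4 = 48 periods.
Annuity factor a(48|0.01175) = 36.527457; PV = 650 × 36.527457 = 23,742.8472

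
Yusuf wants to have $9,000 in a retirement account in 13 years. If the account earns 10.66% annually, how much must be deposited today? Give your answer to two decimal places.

PV = 9,000 / (1 + 0.1066)^13 = 9,000 / 3.731459 = 2,411.9253

$2,411.93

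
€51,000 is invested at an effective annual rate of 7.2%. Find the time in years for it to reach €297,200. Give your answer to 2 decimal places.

25.35 years

(1+i)^n = 297200/51000 = 5.82745, so n = ln 5.82745 / ln 1.072 = 25.3514 years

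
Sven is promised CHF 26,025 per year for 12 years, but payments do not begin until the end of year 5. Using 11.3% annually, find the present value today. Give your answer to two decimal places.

CHF 108,550.39

Value one period before first payment (t=4): 26025 × [1 − (1+0.113)^(−12)] / 0.113 = 26025 × 6.400609 = 166,575.8597
Discount back 4 years: 166,575.8597 × (1+0.113)^(−4) = 166,575.8597 × 0.651657 = 108,550.3945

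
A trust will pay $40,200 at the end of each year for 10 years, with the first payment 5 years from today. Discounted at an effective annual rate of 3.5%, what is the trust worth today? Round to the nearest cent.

Value one period before first payment (t=4): 40200 × [1 − (1+0.035)^(−10)] / 0.035 = 40200 × 8.316605 = 334,327.5340
PV₀ = 334,327.5340 / (1+0.035)^4 = 334,327.5340 / 1.147523 = 291,347.1310

$291,347.13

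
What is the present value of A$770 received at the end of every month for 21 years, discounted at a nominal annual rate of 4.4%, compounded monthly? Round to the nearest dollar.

Periodic rate i = 0.044/12 = 0.00366667; n = 21 × 12 = 252 periods.
Annuity factor a(252|0.00366667) = 164.291053; PV = 770 × 164.291053 = 126,504.1107

A$126,504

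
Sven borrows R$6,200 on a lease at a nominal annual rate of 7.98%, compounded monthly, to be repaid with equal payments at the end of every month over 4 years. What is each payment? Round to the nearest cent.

R$151.30

i = 0.0798/12 = 0.00665 per month; n = 4·12 = 48.
Annuity-PV factor = 40.977669; PMT = 6200 / 40.977669 = 151.3019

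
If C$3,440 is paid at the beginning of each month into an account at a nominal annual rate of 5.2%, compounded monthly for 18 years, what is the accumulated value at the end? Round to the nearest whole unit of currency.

C$1,231,497

Periodic rate i = 0.052/12 = 0.00433333; n = 18 × 12 = 216 periods.
Accumulation factor s(216|0.00433333) × (1+i) = 357.993333; FV = 3440 × 357.993333 = 1,231,497.0650
Payments are at the start of each period, so multiply by (1+i).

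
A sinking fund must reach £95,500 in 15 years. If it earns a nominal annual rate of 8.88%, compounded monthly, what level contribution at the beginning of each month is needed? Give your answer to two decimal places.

£253.25

With 12 periods per year: i = 0.0074, n = 180.
FV-annuity factor × (1+i) = 377.104988; PMT = 95500 / 377.104988 = 253.2451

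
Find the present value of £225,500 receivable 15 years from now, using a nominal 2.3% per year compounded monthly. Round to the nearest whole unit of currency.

£159,756

Periodic rate i = 0.023/12 = 0.00191667; n = 15 × 12 = 180 periods.
PV = 225,500 / (1 + 0.00191667)^180 = 225,500 / 1.411524 = 159,756.4331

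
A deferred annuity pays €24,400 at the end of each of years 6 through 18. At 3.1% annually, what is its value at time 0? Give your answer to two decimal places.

€221,339.49

PV at t=5 (ordinary 13-year annuity): 24400 × a(13|0.031) = 24400 × 10.567260 = 257,841.1475
Discount back 5 years: 257,841.1475 × (1+0.031)^(−5) = 257,841.1475 × 0.858434 = 221,339.4869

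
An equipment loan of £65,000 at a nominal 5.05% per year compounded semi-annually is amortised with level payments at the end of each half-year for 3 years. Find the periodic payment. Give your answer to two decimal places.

£11,810.62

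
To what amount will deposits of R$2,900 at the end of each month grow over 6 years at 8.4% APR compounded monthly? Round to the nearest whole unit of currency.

With 12 periods per year: i = 0.007, n = 72.
FV = PMT · [(1+i)^n − 1] / i = 2900 · 93.203638 = 270,290.5509

R$270,291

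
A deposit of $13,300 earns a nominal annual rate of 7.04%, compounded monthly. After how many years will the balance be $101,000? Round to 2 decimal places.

28.88 years

Periodic rate i = 0.0704/12 = 0.00586667.
n = ln(101000/13300) / ln(1+0.00586667) = ln(7.59398) / 0.005850 = 346.5848 months
= 346.5848/12 years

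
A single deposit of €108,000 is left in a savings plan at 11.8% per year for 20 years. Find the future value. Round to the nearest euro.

108,000 × (1+0.118)^20 = 108,000 × 9.307565 = 1,005,217.0042

€1,005,217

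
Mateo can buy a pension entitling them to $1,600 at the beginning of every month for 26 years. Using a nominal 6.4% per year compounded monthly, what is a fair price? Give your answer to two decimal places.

$244,229.90

With 12 periods per year: i = 0.00533333, n = 312.
Annuity factor a(312|0.00533333) × (1+i) = 152.643688; PV = 1600 × 152.643688 = 244,229.9004
(Beginning-of-period payments → annuity-due factor ×(1+i).)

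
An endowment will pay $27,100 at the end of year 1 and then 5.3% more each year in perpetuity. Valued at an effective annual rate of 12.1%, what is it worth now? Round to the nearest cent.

$398,529.41

PV = PMT / (i − g) = 27100 / (0.121 − 0.053) = 27100 / 0.068000 = 398,529.4118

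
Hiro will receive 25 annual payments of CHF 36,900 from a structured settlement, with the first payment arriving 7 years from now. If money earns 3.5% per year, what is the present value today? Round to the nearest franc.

CHF 494,745

Value one period before first payment (t=6): 36900 × [1 − (1+0.035)^(−25)] / 0.035 = 36900 × 16.481515 = 608,167.8885
PV₀ = 608,167.8885 / (1+0.035)^6 = 608,167.8885 / 1.229255 = 494,744.9691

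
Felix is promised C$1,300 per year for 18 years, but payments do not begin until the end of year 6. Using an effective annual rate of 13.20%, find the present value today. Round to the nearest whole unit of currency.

C$4,730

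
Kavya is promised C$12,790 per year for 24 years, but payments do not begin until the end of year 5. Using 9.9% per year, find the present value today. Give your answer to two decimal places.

C$79,371.75

PV at t=4 (ordinary 24-year annuity): 12790 × a(24|0.099) = 12790 × 9.052868 = 115,786.1811
PV₀ = 115,786.1811 / (1+0.099)^4 = 115,786.1811 / 1.458783 = 79,371.7508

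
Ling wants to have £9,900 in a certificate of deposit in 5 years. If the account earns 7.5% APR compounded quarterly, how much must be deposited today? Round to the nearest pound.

Periodic rate i = 0.075/4 = 0.01875; n = 5 × 4 = 20 periods.
Discount factor = (1+0.01875)^(−20) = 0.689680; PV = 9,900 × 0.689680 = 6,827.8309

£6,828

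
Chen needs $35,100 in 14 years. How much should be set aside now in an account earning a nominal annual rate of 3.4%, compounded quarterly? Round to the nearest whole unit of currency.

$21,850

i = 0.034/4 = 0.0085 per quarter; n = 14·4 = 56.
PV = 35,100 / (1 + 0.0085)^56 = 35,100 / 1.606388 = 21,850.2582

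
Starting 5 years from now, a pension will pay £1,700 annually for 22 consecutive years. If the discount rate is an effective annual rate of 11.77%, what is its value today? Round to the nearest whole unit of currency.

PV at t=4 (ordinary 22-year annuity): 1700 × a(22|0.1177) = 1700 × 7.761548 = 13,194.6313
Discount back 4 years: 13,194.6313 × (1+0.1177)^(−4) = 13,194.6313 × 0.640765 = 8,454.6621

£8,455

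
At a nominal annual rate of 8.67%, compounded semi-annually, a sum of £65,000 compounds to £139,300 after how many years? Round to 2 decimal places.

Periodic rate i = 0.0867/2 = 0.04335.
n = ln(139300/65000) / ln(1+0.04335) = ln(2.14308) / 0.042437 = 17.9619 half-years
= 17.9619/2 years

8.98 years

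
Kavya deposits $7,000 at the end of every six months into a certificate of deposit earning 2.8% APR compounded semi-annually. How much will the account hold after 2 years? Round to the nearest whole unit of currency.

$28,594

Periodic rate i = 0.028/2 = 0.014; n = 2 × 2 = 4 periods.
FV = PMT · [(1+i)^n − 1] / i = 7000 · 4.084787 = 28,593.5072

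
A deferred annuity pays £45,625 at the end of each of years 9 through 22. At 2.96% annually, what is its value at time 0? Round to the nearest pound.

£409,230

Value one period before first payment (t=8): 45625 × [1 − (1+0.0296)^(−14)] / 0.0296 = 45625 × 11.326935 = 516,791.4099
PV₀ = 516,791.4099 / (1+0.0296)^8 = 516,791.4099 / 1.262840 = 409,229.5773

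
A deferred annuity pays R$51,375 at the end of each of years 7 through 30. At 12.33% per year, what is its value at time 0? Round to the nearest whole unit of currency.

R$194,670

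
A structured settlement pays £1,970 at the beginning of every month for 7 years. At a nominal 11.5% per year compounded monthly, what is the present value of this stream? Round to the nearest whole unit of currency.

£114,392

i = 0.115/12 = 0.00958333 per month; n = 7·12 = 84.
PV = 1970 × [1 − (1+0.00958333)^(−84)] / 0.00958333 × (1+i) = 1970 × 58.067214 = 114,392.4107
(Beginning-of-period payments → annuity-due factor ×(1+i).)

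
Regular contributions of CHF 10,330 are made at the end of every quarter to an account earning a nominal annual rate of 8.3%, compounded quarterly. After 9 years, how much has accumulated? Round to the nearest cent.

CHF 544,918.70

With 4 periods per year: i = 0.02075, n = 36.
Accumulation factor s(36|0.02075) = 52.751084; FV = 10330 × 52.751084 = 544,918.7020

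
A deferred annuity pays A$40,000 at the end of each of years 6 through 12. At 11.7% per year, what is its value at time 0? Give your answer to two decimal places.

A$105,988.70

Value one period before first payment (t=5): 40000 × [1 − (1+0.117)^(−7)] / 0.117 = 40000 × 4.607501 = 184,300.0438
PV₀ = 184,300.0438 / (1+0.117)^5 = 184,300.0438 / 1.738865 = 105,988.7018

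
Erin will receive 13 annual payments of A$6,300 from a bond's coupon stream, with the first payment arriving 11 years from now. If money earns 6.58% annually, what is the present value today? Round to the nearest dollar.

A$28,515

Value one period before first payment (t=10): 6300 × [1 − (1+0.0658)^(−13)] / 0.0658 = 6300 × 8.560294 = 53,929.8495
PV₀ = 53,929.8495 / (1+0.0658)^10 = 53,929.8495 / 1.891286 = 28,514.9129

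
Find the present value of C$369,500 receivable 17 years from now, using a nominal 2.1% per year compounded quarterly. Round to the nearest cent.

C$258,807.51

Periodic rate i = 0.021/4 = 0.00525; n = 17 × 4 = 68 periods.
PV = FV·(1+i)^(−n) = 369,500 × 0.700426 = 258,807.5145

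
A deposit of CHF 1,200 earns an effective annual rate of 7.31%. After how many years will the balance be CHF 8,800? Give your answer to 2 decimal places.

28.24 years

n = ln(8800/1200) / ln(1+0.0731) = ln(7.33333) / 0.070552 = 28.2407 years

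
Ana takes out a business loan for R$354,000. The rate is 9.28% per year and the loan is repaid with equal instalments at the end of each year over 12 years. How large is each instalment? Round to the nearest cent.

R$50,135.82

Annuity-PV factor = 7.060820; PMT = 354000 / 7.060820 = 50,135.8231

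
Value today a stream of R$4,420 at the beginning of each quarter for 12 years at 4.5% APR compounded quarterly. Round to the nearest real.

Periodic rate i = 0.045/4 = 0.01125; n = 12 × 4 = 48 periods.
Annuity factor a(48|0.01125) × (1+i) = 37.348129; PV = 4420 × 37.348129 = 165,078.7298
(annuity-due: payments at period start, so ×(1+i).)

R$165,079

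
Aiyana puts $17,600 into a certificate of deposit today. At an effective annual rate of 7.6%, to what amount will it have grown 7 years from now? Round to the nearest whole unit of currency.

$29,390

FV = PV·(1+i)^n = 17,600 × 1.669882 = 29,389.9310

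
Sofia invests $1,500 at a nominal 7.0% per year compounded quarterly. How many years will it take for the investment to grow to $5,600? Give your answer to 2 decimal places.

Periodic rate i = 0.07/4 = 0.0175.
(1+i)^n = 5600/1500 = 3.73333, so n = ln 3.73333 / ln 1.0175 = 75.9311 quarters
= 75.9311/4 years

18.98 years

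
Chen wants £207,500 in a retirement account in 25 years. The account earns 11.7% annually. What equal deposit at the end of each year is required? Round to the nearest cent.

FV-annuity factor = 127.329214; PMT = 207500 / 127.329214 = 1,629.6339

£1,629.63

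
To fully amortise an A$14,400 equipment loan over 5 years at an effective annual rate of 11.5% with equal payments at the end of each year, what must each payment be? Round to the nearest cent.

A$3,945.34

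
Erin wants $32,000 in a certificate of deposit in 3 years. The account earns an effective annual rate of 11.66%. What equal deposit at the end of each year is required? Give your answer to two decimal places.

PMT = 32000 / ( [(1+0.1166)^3 − 1] / 0.1166 ) = 32000 / 3.363396 = 9,514.1946

$9,514.19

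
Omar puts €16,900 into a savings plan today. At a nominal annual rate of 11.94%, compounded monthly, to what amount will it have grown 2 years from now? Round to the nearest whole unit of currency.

With 12 periods per year: i = 0.00995, n = 24.
FV = PV·(1+i)^n = 16,900 × 1.268227 = 21,433.0348

€21,433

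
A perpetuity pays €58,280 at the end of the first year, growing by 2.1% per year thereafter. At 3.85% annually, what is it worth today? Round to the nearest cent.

PV = PMT / (i − g) = 58280 / (0.0385 − 0.021) = 58280 / 0.017500 = 3,330,285.7143

€3,330,285.71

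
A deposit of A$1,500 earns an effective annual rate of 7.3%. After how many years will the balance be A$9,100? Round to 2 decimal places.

n = ln(9100/1500) / ln(1+0.073) = ln(6.06667) / 0.070458 = 25.5868 years

25.59 years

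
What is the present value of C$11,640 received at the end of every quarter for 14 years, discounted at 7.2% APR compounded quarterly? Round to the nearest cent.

C$408,541.71

With 4 periods per year: i = 0.018, n = 56.
PV = 11640 × [1 − (1+0.018)^(−56)] / 0.018 = 11640 × 35.098085 = 408,541.7137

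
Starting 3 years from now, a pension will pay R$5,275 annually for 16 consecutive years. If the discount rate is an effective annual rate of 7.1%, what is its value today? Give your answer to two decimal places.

R$43,156.76

PV at t=2 (ordinary 16-year annuity): 5275 × a(16|0.071) = 5275 × 9.384374 = 49,502.5748
Discount back 2 years: 49,502.5748 × (1+0.071)^(−2) = 49,502.5748 × 0.871808 = 43,156.7614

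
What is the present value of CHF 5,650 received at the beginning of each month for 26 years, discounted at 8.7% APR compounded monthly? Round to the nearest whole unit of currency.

CHF 702,543

With 12 periods per year: i = 0.00725, n = 312.
PV = PMT · [1 − (1+i)^(−n)] / i × (1+i) = 5650 · 124.343928 = 702,543.1960
Payments are at the start of each period, so multiply by (1+i).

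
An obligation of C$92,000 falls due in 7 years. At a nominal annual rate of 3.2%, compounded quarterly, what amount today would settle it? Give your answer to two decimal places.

C$73,602.56

With 4 periods per year: i = 0.008, n = 28.
Discount factor = (1+0.008)^(−28) = 0.800028; PV = 92,000 × 0.800028 = 73,602.5614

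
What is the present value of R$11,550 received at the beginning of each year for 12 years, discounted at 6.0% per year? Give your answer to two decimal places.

PV = PMT · [1 − (1+i)^(−n)] / i × (1+i) = 11550 · 8.886875 = 102,643.4014
Payments are at the start of each period, so multiply by (1+i).

R$102,643.40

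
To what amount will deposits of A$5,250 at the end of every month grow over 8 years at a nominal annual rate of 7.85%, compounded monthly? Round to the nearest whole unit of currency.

A$698,241

With 12 periods per year: i = 0.00654167, n = 96.
FV = 5250 × [(1+0.00654167)^96 − 1] / 0.00654167 = 5250 × 132.998319 = 698,241.1735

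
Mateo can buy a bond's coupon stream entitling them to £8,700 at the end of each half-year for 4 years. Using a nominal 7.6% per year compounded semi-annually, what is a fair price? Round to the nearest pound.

£59,062

With 2 periods per year: i = 0.038, n = 8.
PV = PMT · [1 − (1+i)^(−n)] / i = 8700 · 6.788697 = 59,061.6669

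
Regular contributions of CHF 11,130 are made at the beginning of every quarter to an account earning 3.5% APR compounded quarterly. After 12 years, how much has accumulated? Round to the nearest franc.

Periodic rate i = 0.035/4 = 0.00875; n = 12 × 4 = 48 periods.
Accumulation factor s(48|0.00875) × (1+i) = 59.854463; FV = 11130 × 59.854463 = 666,180.1766
(annuity-due: payments at period start, so ×(1+i).)

CHF 666,180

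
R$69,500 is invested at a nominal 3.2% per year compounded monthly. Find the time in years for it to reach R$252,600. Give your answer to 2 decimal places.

Periodic rate i = 0.032/12 = 0.00266667.
(1+i)^n = 252600/69500 = 3.63453, so n = ln 3.63453 / ln 1.00267 = 484.5751 months
= 484.5751/12 years

40.38 years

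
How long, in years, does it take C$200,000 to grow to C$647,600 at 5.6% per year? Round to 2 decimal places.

(1+i)^n = 647600/200000 = 3.23800, so n = ln 3.23800 / ln 1.056 = 21.5635 years

21.56 years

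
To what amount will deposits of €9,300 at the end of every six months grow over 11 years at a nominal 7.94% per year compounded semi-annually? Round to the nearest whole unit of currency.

With 2 periods per year: i = 0.0397, n = 22.
Accumulation factor s(22|0.0397) = 34.129078; FV = 9300 × 34.129078 = 317,400.4234

€317,400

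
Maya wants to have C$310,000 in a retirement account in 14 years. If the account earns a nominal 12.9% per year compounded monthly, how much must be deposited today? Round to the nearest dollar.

Periodic rate i = 0.129/12 = 0.01075; n = 14 × 12 = 168 periods.
PV = 310,000 / (1 + 0.01075)^168 = 310,000 / 6.027677 = 51,429.4279

C$51,429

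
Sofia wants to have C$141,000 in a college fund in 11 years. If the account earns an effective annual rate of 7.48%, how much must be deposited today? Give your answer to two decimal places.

PV = FV·(1+i)^(−n) = 141,000 × 0.452268 = 63,769.7739

C$63,769.77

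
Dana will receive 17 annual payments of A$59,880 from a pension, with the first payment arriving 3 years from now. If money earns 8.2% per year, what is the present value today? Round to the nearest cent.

Value one period before first payment (t=2): 59880 × [1 − (1+0.082)^(−17)] / 0.082 = 59880 × 9.001212 = 538,992.5539
PV₀ = 538,992.5539 / (1+0.082)^2 = 538,992.5539 / 1.170724 = 460,392.5040

A$460,392.50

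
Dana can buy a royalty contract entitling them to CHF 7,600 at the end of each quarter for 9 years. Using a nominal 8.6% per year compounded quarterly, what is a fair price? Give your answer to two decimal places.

CHF 189,129.26

i = 0.086/4 = 0.0215 per quarter; n = 9·4 = 36.
PV = 7600 × [1 − (1+0.0215)^(−36)] / 0.0215 = 7600 × 24.885429 = 189,129.2634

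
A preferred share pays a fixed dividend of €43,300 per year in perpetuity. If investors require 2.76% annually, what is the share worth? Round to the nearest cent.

PV = C/r = 43300/0.0276 = 1,568,840.5797

€1,568,840.58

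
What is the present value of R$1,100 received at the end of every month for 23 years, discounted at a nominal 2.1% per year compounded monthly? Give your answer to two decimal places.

Periodic rate i = 0.021/12 = 0.00175; n = 23 × 12 = 276 periods.
PV = 1100 × [1 − (1+0.00175)^(−276)] / 0.00175 = 1100 × 218.748397 = 240,623.2372

R$240,623.24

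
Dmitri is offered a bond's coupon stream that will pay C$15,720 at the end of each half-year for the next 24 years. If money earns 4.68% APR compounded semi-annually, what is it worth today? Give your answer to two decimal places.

C$450,456.41

With 2 periods per year: i = 0.0234, n = 48.
Annuity factor a(48|0.0234) = 28.654988; PV = 15720 × 28.654988 = 450,456.4149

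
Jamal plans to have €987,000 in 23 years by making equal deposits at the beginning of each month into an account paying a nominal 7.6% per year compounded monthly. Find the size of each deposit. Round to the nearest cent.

€1,318.39

With 12 periods per year: i = 0.00633333, n = 276.
FV-annuity factor × (1+i) = 748.638217; PMT = 987000 / 748.638217 = 1,318.3938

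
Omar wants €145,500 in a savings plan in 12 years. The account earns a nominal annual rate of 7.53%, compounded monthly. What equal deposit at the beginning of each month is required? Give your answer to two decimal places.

€620.81

Periodic rate i = 0.0753/12 = 0.006275; n = 12 × 12 = 144 periods.
PMT = 145500 / ( [(1+0.006275)^144 − 1] / 0.006275 × (1+i) ) = 145500 / 234.372171 = 620.8075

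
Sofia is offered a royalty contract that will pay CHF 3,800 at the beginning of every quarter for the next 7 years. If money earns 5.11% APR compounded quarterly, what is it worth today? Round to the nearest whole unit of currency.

CHF 90,115

Periodic rate i = 0.0511/4 = 0.012775; n = 7 × 4 = 28 periods.
PV = PMT · [1 − (1+i)^(−n)] / i × (1+i) = 3800 · 23.714483 = 90,115.0372
Payments are at the start of each period, so multiply by (1+i).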